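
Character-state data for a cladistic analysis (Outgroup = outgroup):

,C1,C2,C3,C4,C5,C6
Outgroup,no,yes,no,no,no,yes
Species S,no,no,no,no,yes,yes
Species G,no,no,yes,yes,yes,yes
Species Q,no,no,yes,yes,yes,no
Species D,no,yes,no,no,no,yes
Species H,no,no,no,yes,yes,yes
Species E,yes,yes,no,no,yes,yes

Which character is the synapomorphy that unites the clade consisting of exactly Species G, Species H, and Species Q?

C4

Character polarity is set by the outgroup: the derived state is whichever differs from the outgroup's state, so for C2, C6 the derived state is 'no', and for the remaining characters it is 'yes'.
C1 (derived state 'yes') is unique to Species E (autapomorphy; uninformative for grouping).
C2: derived state 'no' in Species G, Species H, Species Q, and Species S only — synapomorphy for {Species G, Species H, Species Q, Species S}.
C3: derived state 'yes' in Species G and Species Q only — synapomorphy for {Species G, Species Q}.
Only Species G, Species H, and Species Q show the derived state 'yes' for C4, supporting them as a clade.
Only Species E, Species G, Species H, Species Q, and Species S show the derived state 'yes' for C5, supporting them as a clade.
C6: derived state 'no' in Species Q only — an autapomorphy, so it tells us nothing about relationships among taxa.
Most parsimonious ingroup topology: (((Species S,((Species G,Species Q),Species H)),Species E),Species D).
The clade {Species G, Species H, Species Q} is supported by C4: its derived state 'yes' occurs in exactly those taxa and in no other taxon (including the outgroup).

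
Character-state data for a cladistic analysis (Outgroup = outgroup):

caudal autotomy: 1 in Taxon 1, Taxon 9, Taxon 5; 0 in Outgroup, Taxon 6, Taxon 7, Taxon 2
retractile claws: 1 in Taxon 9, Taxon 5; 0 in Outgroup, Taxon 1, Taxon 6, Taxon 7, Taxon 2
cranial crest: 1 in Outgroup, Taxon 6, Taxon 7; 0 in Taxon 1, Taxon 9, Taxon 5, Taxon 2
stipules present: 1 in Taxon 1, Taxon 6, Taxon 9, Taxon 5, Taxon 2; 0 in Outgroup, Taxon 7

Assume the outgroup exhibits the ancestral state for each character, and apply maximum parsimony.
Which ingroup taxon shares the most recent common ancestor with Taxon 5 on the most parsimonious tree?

Taxon 9

Character polarity is set by the outgroup: the derived state is whichever differs from the outgroup's state, so for cranial crest the derived state is '0', and for the remaining characters it is '1'.
caudal autotomy: derived state '1' in Taxon 1, Taxon 5, and Taxon 9 only — synapomorphy for {Taxon 1, Taxon 5, Taxon 9}.
Only Taxon 5 and Taxon 9 show the derived state '1' for retractile claws, supporting them as a clade.
Only Taxon 1, Taxon 2, Taxon 5, and Taxon 9 show the derived state '0' for cranial crest, supporting them as a clade.
stipules present: derived state '1' in Taxon 1, Taxon 2, Taxon 5, Taxon 6, and Taxon 9 only — synapomorphy for {Taxon 1, Taxon 2, Taxon 5, Taxon 6, Taxon 9}.
Most parsimonious ingroup topology: ((((Taxon 1,(Taxon 9,Taxon 5)),Taxon 2),Taxon 6),Taxon 7).
Taxon 5 and Taxon 9 form a cherry on this tree, so they are sister taxa.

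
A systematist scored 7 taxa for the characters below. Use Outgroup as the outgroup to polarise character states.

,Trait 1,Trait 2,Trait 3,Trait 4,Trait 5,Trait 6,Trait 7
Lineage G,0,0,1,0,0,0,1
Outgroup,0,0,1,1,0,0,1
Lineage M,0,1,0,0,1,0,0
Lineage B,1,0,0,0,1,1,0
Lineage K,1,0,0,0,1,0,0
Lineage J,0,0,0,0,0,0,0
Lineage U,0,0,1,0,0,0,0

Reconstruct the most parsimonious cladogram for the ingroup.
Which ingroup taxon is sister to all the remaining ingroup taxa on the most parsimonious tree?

Lineage G

Character polarity is set by the outgroup: the derived state is whichever differs from the outgroup's state, so for Trait 3, Trait 4, Trait 7 the derived state is '0', and for the remaining characters it is '1'.
Only Lineage B and Lineage K show the derived state '1' for Trait 1, supporting them as a clade.
Trait 2 (derived state '1') is unique to Lineage M (autapomorphy; uninformative for grouping).
Only Lineage B, Lineage J, Lineage K, and Lineage M show the derived state '0' for Trait 3, supporting them as a clade.
Trait 4 (derived state '0') is shared by all ingroup taxa — unites the whole ingroup.
Trait 5: derived state '1' in Lineage B, Lineage K, and Lineage M only — synapomorphy for {Lineage B, Lineage K, Lineage M}.
Trait 6 (derived state '1') is unique to Lineage B (autapomorphy; uninformative for grouping).
Trait 7 (derived state '0') is shared by Lineage B, Lineage J, Lineage K, Lineage M, and Lineage U — a synapomorphy uniting that clade.
Most parsimonious ingroup topology: ((((Lineage M,(Lineage B,Lineage K)),Lineage J),Lineage U),Lineage G).
Lineage G is sister to the clade containing all other ingroup taxa, so it is the earliest-diverging (most basal) ingroup lineage.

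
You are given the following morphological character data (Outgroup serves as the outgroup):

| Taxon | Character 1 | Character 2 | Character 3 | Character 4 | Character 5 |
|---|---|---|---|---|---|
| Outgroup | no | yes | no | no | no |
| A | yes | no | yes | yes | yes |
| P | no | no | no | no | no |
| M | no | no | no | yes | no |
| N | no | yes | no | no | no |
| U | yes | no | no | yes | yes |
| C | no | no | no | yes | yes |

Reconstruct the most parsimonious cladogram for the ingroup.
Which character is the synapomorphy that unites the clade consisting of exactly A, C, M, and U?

Character 4

Character polarity is set by the outgroup: the derived state is whichever differs from the outgroup's state, so for Character 2 the derived state is 'no', and for the remaining characters it is 'yes'.
Character 1 (derived state 'yes') is shared by A and U — a synapomorphy uniting that clade.
Character 2 (derived state 'no') is shared by A, C, M, P, and U — a synapomorphy uniting that clade.
Character 3 (derived state 'yes') is unique to A (autapomorphy; uninformative for grouping).
Character 4 (derived state 'yes') is shared by A, C, M, and U — a synapomorphy uniting that clade.
Only A, C, and U show the derived state 'yes' for Character 5, supporting them as a clade.
Most parsimonious ingroup topology: (((((A,U),C),M),P),N).
The clade {A, C, M, U} is supported by Character 4: its derived state 'yes' occurs in exactly those taxa and in no other taxon (including the outgroup).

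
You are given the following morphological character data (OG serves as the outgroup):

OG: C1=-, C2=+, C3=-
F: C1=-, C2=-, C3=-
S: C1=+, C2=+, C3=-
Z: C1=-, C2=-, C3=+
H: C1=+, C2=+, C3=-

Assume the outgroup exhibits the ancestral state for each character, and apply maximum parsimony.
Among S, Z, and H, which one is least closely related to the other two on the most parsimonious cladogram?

Z

Character polarity is set by the outgroup: the derived state is whichever differs from the outgroup's state, so for C2 the derived state is '-', and for the remaining characters it is '+'.
C1 (derived state '+') is shared by H and S — a synapomorphy uniting that clade.
C2 (derived state '-') is shared by F and Z — a synapomorphy uniting that clade.
C3 (derived state '+') is unique to Z (autapomorphy; uninformative for grouping).
Most parsimonious ingroup topology: ((F,Z),(S,H)).
S and H share a more recent common ancestor with each other than either does with Z, so Z is the least closely related of the three.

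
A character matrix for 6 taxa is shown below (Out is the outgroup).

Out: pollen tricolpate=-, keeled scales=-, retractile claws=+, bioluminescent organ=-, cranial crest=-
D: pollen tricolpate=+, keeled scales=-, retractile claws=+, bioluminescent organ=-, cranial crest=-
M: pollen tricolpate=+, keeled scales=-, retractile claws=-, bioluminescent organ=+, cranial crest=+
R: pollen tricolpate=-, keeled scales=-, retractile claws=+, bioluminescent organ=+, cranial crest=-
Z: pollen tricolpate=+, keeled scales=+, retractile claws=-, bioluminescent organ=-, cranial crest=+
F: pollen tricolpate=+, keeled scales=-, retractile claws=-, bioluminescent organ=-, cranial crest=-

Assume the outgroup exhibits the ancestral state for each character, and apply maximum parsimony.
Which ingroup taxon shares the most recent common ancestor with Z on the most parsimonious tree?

Character polarity is set by the outgroup: the derived state is whichever differs from the outgroup's state, so for retractile claws the derived state is '-', and for the remaining characters it is '+'.
Only D, F, M, and Z show the derived state '+' for pollen tricolpate, supporting them as a clade.
keeled scales: derived state '+' in Z only — an autapomorphy, so it tells us nothing about relationships among taxa.
Only F, M, and Z show the derived state '-' for retractile claws, supporting them as a clade.
bioluminescent organ (state '+') occurs in M and R but conflicts with the nesting implied by the other characters — most parsimoniously interpreted as homoplasy.
cranial crest: derived state '+' in M and Z only — synapomorphy for {M, Z}.
Most parsimonious ingroup topology: ((D,((M,Z),F)),R).
Z and M form a cherry on this tree, so they are sister taxa.

M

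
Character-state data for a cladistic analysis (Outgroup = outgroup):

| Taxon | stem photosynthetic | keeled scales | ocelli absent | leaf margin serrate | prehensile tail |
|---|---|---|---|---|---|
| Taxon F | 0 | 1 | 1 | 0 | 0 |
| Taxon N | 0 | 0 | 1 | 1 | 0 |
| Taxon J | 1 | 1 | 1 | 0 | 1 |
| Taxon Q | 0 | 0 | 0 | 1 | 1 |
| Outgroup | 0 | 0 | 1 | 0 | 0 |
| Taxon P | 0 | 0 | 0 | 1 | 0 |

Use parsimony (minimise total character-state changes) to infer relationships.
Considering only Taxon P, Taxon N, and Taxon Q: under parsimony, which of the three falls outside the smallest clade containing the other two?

Taxon N

Character polarity is set by the outgroup: the derived state is whichever differs from the outgroup's state, so for ocelli absent the derived state is '0', and for the remaining characters it is '1'.
stem photosynthetic: derived state '1' in Taxon J only — an autapomorphy, so it tells us nothing about relationships among taxa.
keeled scales: derived state '1' in Taxon F and Taxon J only — synapomorphy for {Taxon F, Taxon J}.
ocelli absent: derived state '0' in Taxon P and Taxon Q only — synapomorphy for {Taxon P, Taxon Q}.
leaf margin serrate (derived state '1') is shared by Taxon N, Taxon P, and Taxon Q — a synapomorphy uniting that clade.
prehensile tail groups Taxon J and Taxon Q, which is incompatible with the clades supported by the remaining characters; treating it as convergent (homoplasy) costs fewer steps than any alternative tree.
Most parsimonious ingroup topology: ((Taxon F,Taxon J),(Taxon N,(Taxon P,Taxon Q))).
Taxon Q and Taxon P share a more recent common ancestor with each other than either does with Taxon N, so Taxon N is the least closely related of the three.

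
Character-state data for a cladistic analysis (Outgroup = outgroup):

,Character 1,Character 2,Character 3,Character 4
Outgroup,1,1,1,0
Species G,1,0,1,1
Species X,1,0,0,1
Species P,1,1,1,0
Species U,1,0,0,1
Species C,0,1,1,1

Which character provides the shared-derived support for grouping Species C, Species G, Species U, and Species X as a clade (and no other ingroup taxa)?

Character polarity is set by the outgroup: the derived state is whichever differs from the outgroup's state, so for Character 1, Character 2, Character 3 the derived state is '0', and for the remaining characters it is '1'.
Character 1: derived state '0' in Species C only — an autapomorphy, so it tells us nothing about relationships among taxa.
Character 2: derived state '0' in Species G, Species U, and Species X only — synapomorphy for {Species G, Species U, Species X}.
Character 3: derived state '0' in Species U and Species X only — synapomorphy for {Species U, Species X}.
Character 4: derived state '1' in Species C, Species G, Species U, and Species X only — synapomorphy for {Species C, Species G, Species U, Species X}.
Most parsimonious ingroup topology: (((Species G,(Species X,Species U)),Species C),Species P).
The clade {Species C, Species G, Species U, Species X} is supported by Character 4: its derived state '1' occurs in exactly those taxa and in no other taxon (including the outgroup).

Character 4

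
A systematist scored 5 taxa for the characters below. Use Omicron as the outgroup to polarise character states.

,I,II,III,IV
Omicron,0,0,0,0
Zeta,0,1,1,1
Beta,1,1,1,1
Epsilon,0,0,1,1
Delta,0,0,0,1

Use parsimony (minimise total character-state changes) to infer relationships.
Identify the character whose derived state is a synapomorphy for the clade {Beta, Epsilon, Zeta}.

The outgroup has state '0' for every character, so '1' is the derived state throughout.
I (derived state '1') is unique to Beta (autapomorphy; uninformative for grouping).
Only Beta and Zeta show the derived state '1' for II, supporting them as a clade.
III (derived state '1') is shared by Beta, Epsilon, and Zeta — a synapomorphy uniting that clade.
IV (derived state '1') is shared by all ingroup taxa — unites the whole ingroup.
Most parsimonious ingroup topology: (((Zeta,Beta),Epsilon),Delta).
The clade {Beta, Epsilon, Zeta} is supported by III: its derived state '1' occurs in exactly those taxa and in no other taxon (including the outgroup).

III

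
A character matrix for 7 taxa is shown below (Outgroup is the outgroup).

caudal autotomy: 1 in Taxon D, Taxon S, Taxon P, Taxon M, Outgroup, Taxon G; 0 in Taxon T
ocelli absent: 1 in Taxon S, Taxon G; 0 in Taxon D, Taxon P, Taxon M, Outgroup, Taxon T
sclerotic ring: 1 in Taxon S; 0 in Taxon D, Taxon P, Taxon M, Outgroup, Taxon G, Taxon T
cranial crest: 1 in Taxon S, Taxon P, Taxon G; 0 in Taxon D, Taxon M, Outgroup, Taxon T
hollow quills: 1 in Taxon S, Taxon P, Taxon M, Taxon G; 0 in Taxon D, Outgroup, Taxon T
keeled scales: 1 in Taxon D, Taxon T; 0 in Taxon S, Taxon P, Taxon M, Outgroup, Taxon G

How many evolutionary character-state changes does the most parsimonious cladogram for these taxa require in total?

6

Character polarity is set by the outgroup: the derived state is whichever differs from the outgroup's state, so for caudal autotomy the derived state is '0', and for the remaining characters it is '1'.
caudal autotomy: derived state '0' in Taxon T only — an autapomorphy, so it tells us nothing about relationships among taxa.
ocelli absent (derived state '1') is shared by Taxon G and Taxon S — a synapomorphy uniting that clade.
sclerotic ring: derived state '1' in Taxon S only — an autapomorphy, so it tells us nothing about relationships among taxa.
Only Taxon G, Taxon P, and Taxon S show the derived state '1' for cranial crest, supporting them as a clade.
hollow quills (derived state '1') is shared by Taxon G, Taxon M, Taxon P, and Taxon S — a synapomorphy uniting that clade.
keeled scales: derived state '1' in Taxon D and Taxon T only — synapomorphy for {Taxon D, Taxon T}.
Most parsimonious ingroup topology: ((((Taxon G,Taxon S),Taxon P),Taxon M),(Taxon T,Taxon D)).
Changes per character on this tree: caudal autotomy: 1; ocelli absent: 1; sclerotic ring: 1; cranial crest: 1; hollow quills: 1; keeled scales: 1.
Total = 6.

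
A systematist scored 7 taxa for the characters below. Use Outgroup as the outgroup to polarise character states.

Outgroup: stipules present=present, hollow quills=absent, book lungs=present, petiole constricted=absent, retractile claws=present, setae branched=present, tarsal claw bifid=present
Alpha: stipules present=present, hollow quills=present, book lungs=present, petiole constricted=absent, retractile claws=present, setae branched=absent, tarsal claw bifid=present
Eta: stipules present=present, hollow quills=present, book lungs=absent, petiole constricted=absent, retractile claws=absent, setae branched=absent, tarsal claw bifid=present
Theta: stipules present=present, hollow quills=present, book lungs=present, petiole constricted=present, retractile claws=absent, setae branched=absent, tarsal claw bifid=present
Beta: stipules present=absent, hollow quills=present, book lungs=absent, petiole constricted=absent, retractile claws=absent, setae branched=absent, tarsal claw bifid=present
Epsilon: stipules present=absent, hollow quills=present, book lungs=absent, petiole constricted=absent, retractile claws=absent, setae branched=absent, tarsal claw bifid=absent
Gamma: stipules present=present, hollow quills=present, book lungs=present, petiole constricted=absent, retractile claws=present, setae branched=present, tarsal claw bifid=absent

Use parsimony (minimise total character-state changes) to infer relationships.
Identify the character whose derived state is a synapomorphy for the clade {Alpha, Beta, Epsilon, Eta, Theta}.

Character polarity is set by the outgroup: the derived state is whichever differs from the outgroup's state, so for stipules present, book lungs, retractile claws, setae branched, tarsal claw bifid the derived state is 'absent', and for the remaining characters it is 'present'.
Only Beta and Epsilon show the derived state 'absent' for stipules present, supporting them as a clade.
hollow quills (derived state 'present') is shared by all ingroup taxa — unites the whole ingroup.
Only Beta, Epsilon, and Eta show the derived state 'absent' for book lungs, supporting them as a clade.
petiole constricted (derived state 'present') is unique to Theta (autapomorphy; uninformative for grouping).
retractile claws (derived state 'absent') is shared by Beta, Epsilon, Eta, and Theta — a synapomorphy uniting that clade.
Only Alpha, Beta, Epsilon, Eta, and Theta show the derived state 'absent' for setae branched, supporting them as a clade.
tarsal claw bifid (state 'absent') occurs in Epsilon and Gamma but conflicts with the nesting implied by the other characters — most parsimoniously interpreted as homoplasy.
Most parsimonious ingroup topology: ((Alpha,((Eta,(Beta,Epsilon)),Theta)),Gamma).
The clade {Alpha, Beta, Epsilon, Eta, Theta} is supported by setae branched: its derived state 'absent' occurs in exactly those taxa and in no other taxon (including the outgroup).

setae branched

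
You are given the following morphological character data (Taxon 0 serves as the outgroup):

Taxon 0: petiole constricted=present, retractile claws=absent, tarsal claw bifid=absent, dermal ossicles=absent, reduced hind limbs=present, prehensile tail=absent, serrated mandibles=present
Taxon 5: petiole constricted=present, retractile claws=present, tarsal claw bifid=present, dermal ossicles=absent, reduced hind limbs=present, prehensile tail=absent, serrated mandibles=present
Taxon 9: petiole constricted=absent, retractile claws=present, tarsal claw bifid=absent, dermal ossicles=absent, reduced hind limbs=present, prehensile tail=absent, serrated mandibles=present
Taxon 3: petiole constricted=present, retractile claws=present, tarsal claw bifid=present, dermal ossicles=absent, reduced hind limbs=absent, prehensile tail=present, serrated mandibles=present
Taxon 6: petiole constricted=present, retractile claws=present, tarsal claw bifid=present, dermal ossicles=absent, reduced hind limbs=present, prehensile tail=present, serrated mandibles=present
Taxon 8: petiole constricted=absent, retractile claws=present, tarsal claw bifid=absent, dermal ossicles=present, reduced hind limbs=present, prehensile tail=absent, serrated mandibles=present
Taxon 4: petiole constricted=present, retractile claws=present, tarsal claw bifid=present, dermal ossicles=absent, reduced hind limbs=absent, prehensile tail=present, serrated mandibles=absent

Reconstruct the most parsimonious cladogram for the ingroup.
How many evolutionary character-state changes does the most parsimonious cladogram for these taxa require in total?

7

Character polarity is set by the outgroup: the derived state is whichever differs from the outgroup's state, so for petiole constricted, reduced hind limbs, serrated mandibles the derived state is 'absent', and for the remaining characters it is 'present'.
petiole constricted: derived state 'absent' in Taxon 8 and Taxon 9 only — synapomorphy for {Taxon 8, Taxon 9}.
retractile claws (derived state 'present') is shared by all ingroup taxa — unites the whole ingroup.
tarsal claw bifid: derived state 'present' in Taxon 3, Taxon 4, Taxon 5, and Taxon 6 only — synapomorphy for {Taxon 3, Taxon 4, Taxon 5, Taxon 6}.
dermal ossicles: derived state 'present' in Taxon 8 only — an autapomorphy, so it tells us nothing about relationships among taxa.
reduced hind limbs: derived state 'absent' in Taxon 3 and Taxon 4 only — synapomorphy for {Taxon 3, Taxon 4}.
prehensile tail (derived state 'present') is shared by Taxon 3, Taxon 4, and Taxon 6 — a synapomorphy uniting that clade.
serrated mandibles (derived state 'absent') is unique to Taxon 4 (autapomorphy; uninformative for grouping).
Most parsimonious ingroup topology: ((Taxon 5,((Taxon 3,Taxon 4),Taxon 6)),(Taxon 9,Taxon 8)).
Changes per character on this tree: petiole constricted: 1; retractile claws: 1; tarsal claw bifid: 1; dermal ossicles: 1; reduced hind limbs: 1; prehensile tail: 1; serrated mandibles: 1.
Total = 7.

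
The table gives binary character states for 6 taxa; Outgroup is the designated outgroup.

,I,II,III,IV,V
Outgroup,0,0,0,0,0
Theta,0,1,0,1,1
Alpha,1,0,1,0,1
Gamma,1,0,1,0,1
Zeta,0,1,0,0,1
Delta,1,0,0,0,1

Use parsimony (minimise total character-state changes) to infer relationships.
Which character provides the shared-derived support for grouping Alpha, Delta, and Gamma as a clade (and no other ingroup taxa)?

I

The outgroup has state '0' for every character, so '1' is the derived state throughout.
I: derived state '1' in Alpha, Delta, and Gamma only — synapomorphy for {Alpha, Delta, Gamma}.
Only Theta and Zeta show the derived state '1' for II, supporting them as a clade.
III (derived state '1') is shared by Alpha and Gamma — a synapomorphy uniting that clade.
IV: derived state '1' in Theta only — an autapomorphy, so it tells us nothing about relationships among taxa.
V (derived state '1') is shared by all ingroup taxa — unites the whole ingroup.
Most parsimonious ingroup topology: ((Theta,Zeta),((Alpha,Gamma),Delta)).
The clade {Alpha, Delta, Gamma} is supported by I: its derived state '1' occurs in exactly those taxa and in no other taxon (including the outgroup).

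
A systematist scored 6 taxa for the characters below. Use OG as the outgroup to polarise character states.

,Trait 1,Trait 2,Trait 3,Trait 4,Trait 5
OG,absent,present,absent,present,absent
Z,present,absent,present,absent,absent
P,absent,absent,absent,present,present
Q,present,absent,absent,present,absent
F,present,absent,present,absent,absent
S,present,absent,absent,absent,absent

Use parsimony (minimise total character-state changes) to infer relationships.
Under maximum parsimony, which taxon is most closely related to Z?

Character polarity is set by the outgroup: the derived state is whichever differs from the outgroup's state, so for Trait 2, Trait 4 the derived state is 'absent', and for the remaining characters it is 'present'.
Only F, Q, S, and Z show the derived state 'present' for Trait 1, supporting them as a clade.
Trait 2 (derived state 'absent') is shared by all ingroup taxa — unites the whole ingroup.
Trait 3 (derived state 'present') is shared by F and Z — a synapomorphy uniting that clade.
Only F, S, and Z show the derived state 'absent' for Trait 4, supporting them as a clade.
Trait 5: derived state 'present' in P only — an autapomorphy, so it tells us nothing about relationships among taxa.
Most parsimonious ingroup topology: ((((Z,F),S),Q),P).
Z and F form a cherry on this tree, so they are sister taxa.

F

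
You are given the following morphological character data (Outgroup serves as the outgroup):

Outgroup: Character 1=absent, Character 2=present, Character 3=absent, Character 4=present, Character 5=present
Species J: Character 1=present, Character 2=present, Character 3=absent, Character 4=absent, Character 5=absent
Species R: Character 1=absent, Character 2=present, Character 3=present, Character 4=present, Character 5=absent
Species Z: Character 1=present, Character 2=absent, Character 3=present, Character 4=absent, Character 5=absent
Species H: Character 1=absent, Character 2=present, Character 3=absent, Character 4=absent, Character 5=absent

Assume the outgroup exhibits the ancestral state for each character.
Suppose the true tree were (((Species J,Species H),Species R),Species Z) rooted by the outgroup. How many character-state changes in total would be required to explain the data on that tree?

8

Map each character onto (((Species J,Species H),Species R),Species Z) (rooted by Outgroup) and count the minimum state changes it requires (Fitch parsimony):
Character 1: 2; Character 2: 1; Character 3: 2; Character 4: 2; Character 5: 1.
Total tree length = 8.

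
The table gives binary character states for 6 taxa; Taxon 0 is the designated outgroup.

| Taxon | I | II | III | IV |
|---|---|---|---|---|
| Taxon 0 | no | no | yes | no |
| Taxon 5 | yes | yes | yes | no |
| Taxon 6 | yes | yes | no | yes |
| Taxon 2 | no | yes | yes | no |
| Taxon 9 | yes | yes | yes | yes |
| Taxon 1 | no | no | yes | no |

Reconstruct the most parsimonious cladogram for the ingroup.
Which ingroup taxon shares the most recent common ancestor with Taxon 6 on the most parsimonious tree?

Taxon 9

Character polarity is set by the outgroup: the derived state is whichever differs from the outgroup's state, so for III the derived state is 'no', and for the remaining characters it is 'yes'.
I (derived state 'yes') is shared by Taxon 5, Taxon 6, and Taxon 9 — a synapomorphy uniting that clade.
Only Taxon 2, Taxon 5, Taxon 6, and Taxon 9 show the derived state 'yes' for II, supporting them as a clade.
III (derived state 'no') is unique to Taxon 6 (autapomorphy; uninformative for grouping).
IV (derived state 'yes') is shared by Taxon 6 and Taxon 9 — a synapomorphy uniting that clade.
Most parsimonious ingroup topology: (((Taxon 5,(Taxon 6,Taxon 9)),Taxon 2),Taxon 1).
Taxon 6 and Taxon 9 form a cherry on this tree, so they are sister taxa.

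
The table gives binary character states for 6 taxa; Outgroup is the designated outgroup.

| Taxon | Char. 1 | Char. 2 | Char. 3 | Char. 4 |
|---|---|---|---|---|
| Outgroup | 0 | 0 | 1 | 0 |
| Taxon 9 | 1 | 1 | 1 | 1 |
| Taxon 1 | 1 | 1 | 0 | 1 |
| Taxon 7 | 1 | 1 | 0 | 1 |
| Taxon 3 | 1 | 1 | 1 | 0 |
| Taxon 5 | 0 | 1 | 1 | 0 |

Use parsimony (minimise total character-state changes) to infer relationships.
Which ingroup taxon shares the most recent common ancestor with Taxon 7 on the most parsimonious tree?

Taxon 1

Character polarity is set by the outgroup: the derived state is whichever differs from the outgroup's state, so for Char. 3 the derived state is '0', and for the remaining characters it is '1'.
Char. 1: derived state '1' in Taxon 1, Taxon 3, Taxon 7, and Taxon 9 only — synapomorphy for {Taxon 1, Taxon 3, Taxon 7, Taxon 9}.
Char. 2 (derived state '1') is shared by all ingroup taxa — unites the whole ingroup.
Char. 3 (derived state '0') is shared by Taxon 1 and Taxon 7 — a synapomorphy uniting that clade.
Char. 4 (derived state '1') is shared by Taxon 1, Taxon 7, and Taxon 9 — a synapomorphy uniting that clade.
Most parsimonious ingroup topology: (((Taxon 9,(Taxon 1,Taxon 7)),Taxon 3),Taxon 5).
Taxon 7 and Taxon 1 form a cherry on this tree, so they are sister taxa.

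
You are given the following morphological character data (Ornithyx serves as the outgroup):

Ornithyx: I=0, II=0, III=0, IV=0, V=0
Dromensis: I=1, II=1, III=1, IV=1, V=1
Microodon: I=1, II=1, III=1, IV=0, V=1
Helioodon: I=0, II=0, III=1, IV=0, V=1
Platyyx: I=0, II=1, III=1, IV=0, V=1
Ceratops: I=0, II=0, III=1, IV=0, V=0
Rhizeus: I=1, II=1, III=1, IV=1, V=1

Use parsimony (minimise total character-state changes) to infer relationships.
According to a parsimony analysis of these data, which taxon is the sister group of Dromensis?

Rhizeus

The outgroup has state '0' for every character, so '1' is the derived state throughout.
I (derived state '1') is shared by Dromensis, Microodon, and Rhizeus — a synapomorphy uniting that clade.
Only Dromensis, Microodon, Platyyx, and Rhizeus show the derived state '1' for II, supporting them as a clade.
All ingroup taxa share the derived state '1' for III; it defines the ingroup but does not resolve relationships within it.
IV (derived state '1') is shared by Dromensis and Rhizeus — a synapomorphy uniting that clade.
Only Dromensis, Helioodon, Microodon, Platyyx, and Rhizeus show the derived state '1' for V, supporting them as a clade.
Most parsimonious ingroup topology: (((((Dromensis,Rhizeus),Microodon),Platyyx),Helioodon),Ceratops).
Dromensis and Rhizeus form a cherry on this tree, so they are sister taxa.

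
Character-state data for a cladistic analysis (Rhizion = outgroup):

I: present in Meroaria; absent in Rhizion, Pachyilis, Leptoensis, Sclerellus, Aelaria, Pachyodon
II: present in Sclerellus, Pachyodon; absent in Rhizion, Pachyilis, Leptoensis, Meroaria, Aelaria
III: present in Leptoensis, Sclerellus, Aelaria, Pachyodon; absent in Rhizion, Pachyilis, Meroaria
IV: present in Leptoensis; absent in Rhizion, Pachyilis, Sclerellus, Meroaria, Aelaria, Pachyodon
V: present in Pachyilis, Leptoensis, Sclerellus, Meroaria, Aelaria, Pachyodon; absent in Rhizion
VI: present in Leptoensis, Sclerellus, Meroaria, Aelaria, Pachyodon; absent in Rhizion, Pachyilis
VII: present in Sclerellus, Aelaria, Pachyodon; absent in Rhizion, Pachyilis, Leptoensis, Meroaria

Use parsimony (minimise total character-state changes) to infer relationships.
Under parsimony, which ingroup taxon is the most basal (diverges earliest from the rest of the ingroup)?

The outgroup has state 'absent' for every character, so 'present' is the derived state throughout.
I (derived state 'present') is unique to Meroaria (autapomorphy; uninformative for grouping).
II (derived state 'present') is shared by Pachyodon and Sclerellus — a synapomorphy uniting that clade.
III: derived state 'present' in Aelaria, Leptoensis, Pachyodon, and Sclerellus only — synapomorphy for {Aelaria, Leptoensis, Pachyodon, Sclerellus}.
IV: derived state 'present' in Leptoensis only — an autapomorphy, so it tells us nothing about relationships among taxa.
V (derived state 'present') is shared by all ingroup taxa — unites the whole ingroup.
VI: derived state 'present' in Aelaria, Leptoensis, Meroaria, Pachyodon, and Sclerellus only — synapomorphy for {Aelaria, Leptoensis, Meroaria, Pachyodon, Sclerellus}.
Only Aelaria, Pachyodon, and Sclerellus show the derived state 'present' for VII, supporting them as a clade.
Most parsimonious ingroup topology: (Pachyilis,((Leptoensis,((Sclerellus,Pachyodon),Aelaria)),Meroaria)).
Pachyilis is sister to the clade containing all other ingroup taxa, so it is the earliest-diverging (most basal) ingroup lineage.

Pachyilis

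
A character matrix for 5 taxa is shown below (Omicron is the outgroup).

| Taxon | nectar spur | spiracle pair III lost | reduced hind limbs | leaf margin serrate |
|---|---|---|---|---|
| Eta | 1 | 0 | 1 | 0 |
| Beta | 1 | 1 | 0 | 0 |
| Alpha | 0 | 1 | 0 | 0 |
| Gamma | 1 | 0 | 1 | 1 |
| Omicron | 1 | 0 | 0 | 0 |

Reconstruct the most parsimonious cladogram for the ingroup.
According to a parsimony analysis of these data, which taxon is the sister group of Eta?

Character polarity is set by the outgroup: the derived state is whichever differs from the outgroup's state, so for nectar spur the derived state is '0', and for the remaining characters it is '1'.
nectar spur: derived state '0' in Alpha only — an autapomorphy, so it tells us nothing about relationships among taxa.
spiracle pair III lost: derived state '1' in Alpha and Beta only — synapomorphy for {Alpha, Beta}.
Only Eta and Gamma show the derived state '1' for reduced hind limbs, supporting them as a clade.
leaf margin serrate (derived state '1') is unique to Gamma (autapomorphy; uninformative for grouping).
Most parsimonious ingroup topology: ((Beta,Alpha),(Gamma,Eta)).
Eta and Gamma form a cherry on this tree, so they are sister taxa.

Gamma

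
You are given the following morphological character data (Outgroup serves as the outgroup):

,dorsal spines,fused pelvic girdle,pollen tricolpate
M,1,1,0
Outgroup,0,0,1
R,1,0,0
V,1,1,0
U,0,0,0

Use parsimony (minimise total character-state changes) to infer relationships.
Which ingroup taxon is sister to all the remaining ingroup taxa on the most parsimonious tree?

Character polarity is set by the outgroup: the derived state is whichever differs from the outgroup's state, so for pollen tricolpate the derived state is '0', and for the remaining characters it is '1'.
Only M, R, and V show the derived state '1' for dorsal spines, supporting them as a clade.
Only M and V show the derived state '1' for fused pelvic girdle, supporting them as a clade.
pollen tricolpate (derived state '0') is shared by all ingroup taxa — unites the whole ingroup.
Most parsimonious ingroup topology: (U,((M,V),R)).
U is sister to the clade containing all other ingroup taxa, so it is the earliest-diverging (most basal) ingroup lineage.

U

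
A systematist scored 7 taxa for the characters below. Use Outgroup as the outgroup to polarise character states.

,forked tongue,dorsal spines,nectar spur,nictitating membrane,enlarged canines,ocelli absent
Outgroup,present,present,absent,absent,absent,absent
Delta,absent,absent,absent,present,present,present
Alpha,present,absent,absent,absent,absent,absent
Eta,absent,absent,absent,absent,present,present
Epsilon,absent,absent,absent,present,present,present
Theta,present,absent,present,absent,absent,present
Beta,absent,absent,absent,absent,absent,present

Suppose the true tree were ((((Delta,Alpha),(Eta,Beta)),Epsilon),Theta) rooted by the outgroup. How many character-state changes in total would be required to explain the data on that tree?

Map each character onto ((((Delta,Alpha),(Eta,Beta)),Epsilon),Theta) (rooted by Outgroup) and count the minimum state changes it requires (Fitch parsimony):
forked tongue: 2; dorsal spines: 1; nectar spur: 1; nictitating membrane: 2; enlarged canines: 3; ocelli absent: 2.
Total tree length = 11.

11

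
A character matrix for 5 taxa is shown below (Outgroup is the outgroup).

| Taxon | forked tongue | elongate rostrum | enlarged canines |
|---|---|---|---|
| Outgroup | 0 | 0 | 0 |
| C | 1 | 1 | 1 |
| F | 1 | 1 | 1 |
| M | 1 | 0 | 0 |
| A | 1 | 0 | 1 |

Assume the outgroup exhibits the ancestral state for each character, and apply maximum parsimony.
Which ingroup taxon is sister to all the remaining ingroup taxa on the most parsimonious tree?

The outgroup has state '0' for every character, so '1' is the derived state throughout.
All ingroup taxa share the derived state '1' for forked tongue; it defines the ingroup but does not resolve relationships within it.
elongate rostrum: derived state '1' in C and F only — synapomorphy for {C, F}.
enlarged canines (derived state '1') is shared by A, C, and F — a synapomorphy uniting that clade.
Most parsimonious ingroup topology: (((C,F),A),M).
M is sister to the clade containing all other ingroup taxa, so it is the earliest-diverging (most basal) ingroup lineage.

M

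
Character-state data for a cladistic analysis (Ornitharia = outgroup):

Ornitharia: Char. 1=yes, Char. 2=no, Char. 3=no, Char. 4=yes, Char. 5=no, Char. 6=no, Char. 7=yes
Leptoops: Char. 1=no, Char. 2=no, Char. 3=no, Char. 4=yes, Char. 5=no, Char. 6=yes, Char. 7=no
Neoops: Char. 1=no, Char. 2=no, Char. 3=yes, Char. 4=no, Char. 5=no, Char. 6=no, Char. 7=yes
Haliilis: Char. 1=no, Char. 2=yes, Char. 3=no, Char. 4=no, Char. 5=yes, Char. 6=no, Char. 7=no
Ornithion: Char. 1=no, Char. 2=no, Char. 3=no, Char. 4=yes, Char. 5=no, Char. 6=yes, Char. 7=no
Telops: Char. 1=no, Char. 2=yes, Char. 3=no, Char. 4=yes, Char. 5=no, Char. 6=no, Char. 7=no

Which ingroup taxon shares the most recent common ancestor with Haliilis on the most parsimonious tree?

Telops

Character polarity is set by the outgroup: the derived state is whichever differs from the outgroup's state, so for Char. 1, Char. 4, Char. 7 the derived state is 'no', and for the remaining characters it is 'yes'.
All ingroup taxa share the derived state 'no' for Char. 1; it defines the ingroup but does not resolve relationships within it.
Only Haliilis and Telops show the derived state 'yes' for Char. 2, supporting them as a clade.
Char. 3: derived state 'yes' in Neoops only — an autapomorphy, so it tells us nothing about relationships among taxa.
Char. 4 groups Haliilis and Neoops, which is incompatible with the clades supported by the remaining characters; treating it as convergent (homoplasy) costs fewer steps than any alternative tree.
Char. 5 (derived state 'yes') is unique to Haliilis (autapomorphy; uninformative for grouping).
Char. 6 (derived state 'yes') is shared by Leptoops and Ornithion — a synapomorphy uniting that clade.
Char. 7: derived state 'no' in Haliilis, Leptoops, Ornithion, and Telops only — synapomorphy for {Haliilis, Leptoops, Ornithion, Telops}.
Most parsimonious ingroup topology: (Neoops,((Leptoops,Ornithion),(Telops,Haliilis))).
Haliilis and Telops form a cherry on this tree, so they are sister taxa.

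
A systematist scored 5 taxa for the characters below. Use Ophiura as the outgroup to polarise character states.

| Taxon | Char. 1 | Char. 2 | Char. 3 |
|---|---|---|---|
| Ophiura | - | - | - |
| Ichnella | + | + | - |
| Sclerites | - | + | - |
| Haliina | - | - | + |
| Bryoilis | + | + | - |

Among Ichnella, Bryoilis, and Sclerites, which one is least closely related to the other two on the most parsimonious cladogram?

Sclerites

The outgroup has state '-' for every character, so '+' is the derived state throughout.
Only Bryoilis and Ichnella show the derived state '+' for Char. 1, supporting them as a clade.
Char. 2: derived state '+' in Bryoilis, Ichnella, and Sclerites only — synapomorphy for {Bryoilis, Ichnella, Sclerites}.
Char. 3: derived state '+' in Haliina only — an autapomorphy, so it tells us nothing about relationships among taxa.
Most parsimonious ingroup topology: (((Ichnella,Bryoilis),Sclerites),Haliina).
Bryoilis and Ichnella share a more recent common ancestor with each other than either does with Sclerites, so Sclerites is the least closely related of the three.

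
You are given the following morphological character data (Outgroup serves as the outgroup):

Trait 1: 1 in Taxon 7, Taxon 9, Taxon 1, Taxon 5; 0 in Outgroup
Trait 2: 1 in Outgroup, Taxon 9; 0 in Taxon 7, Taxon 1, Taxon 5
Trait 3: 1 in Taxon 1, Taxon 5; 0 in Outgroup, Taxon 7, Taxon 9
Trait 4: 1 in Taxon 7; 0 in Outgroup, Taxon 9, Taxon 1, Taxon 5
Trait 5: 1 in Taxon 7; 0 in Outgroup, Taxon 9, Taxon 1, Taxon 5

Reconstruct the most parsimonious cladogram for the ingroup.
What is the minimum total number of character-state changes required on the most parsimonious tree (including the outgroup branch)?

Character polarity is set by the outgroup: the derived state is whichever differs from the outgroup's state, so for Trait 2 the derived state is '0', and for the remaining characters it is '1'.
Trait 1 (derived state '1') is shared by all ingroup taxa — unites the whole ingroup.
Trait 2 (derived state '0') is shared by Taxon 1, Taxon 5, and Taxon 7 — a synapomorphy uniting that clade.
Trait 3: derived state '1' in Taxon 1 and Taxon 5 only — synapomorphy for {Taxon 1, Taxon 5}.
Trait 4 (derived state '1') is unique to Taxon 7 (autapomorphy; uninformative for grouping).
Trait 5: derived state '1' in Taxon 7 only — an autapomorphy, so it tells us nothing about relationships among taxa.
Most parsimonious ingroup topology: ((Taxon 7,(Taxon 1,Taxon 5)),Taxon 9).
Changes per character on this tree: Trait 1: 1; Trait 2: 1; Trait 3: 1; Trait 4: 1; Trait 5: 1.
Total = 5.

5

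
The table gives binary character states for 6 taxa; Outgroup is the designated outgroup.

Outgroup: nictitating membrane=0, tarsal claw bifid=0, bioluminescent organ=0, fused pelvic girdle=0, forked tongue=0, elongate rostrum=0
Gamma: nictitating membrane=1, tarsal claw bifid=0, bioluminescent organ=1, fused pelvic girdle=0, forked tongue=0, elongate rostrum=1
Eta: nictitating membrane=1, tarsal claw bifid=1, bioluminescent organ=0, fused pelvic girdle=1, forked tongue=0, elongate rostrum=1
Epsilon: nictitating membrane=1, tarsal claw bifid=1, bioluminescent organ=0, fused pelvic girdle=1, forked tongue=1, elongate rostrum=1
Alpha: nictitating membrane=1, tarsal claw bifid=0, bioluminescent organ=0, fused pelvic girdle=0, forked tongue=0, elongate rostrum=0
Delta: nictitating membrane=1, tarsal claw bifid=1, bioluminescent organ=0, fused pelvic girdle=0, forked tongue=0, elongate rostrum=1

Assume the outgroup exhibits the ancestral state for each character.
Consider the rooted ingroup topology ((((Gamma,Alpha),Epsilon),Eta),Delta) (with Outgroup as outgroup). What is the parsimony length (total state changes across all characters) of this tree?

9

Map each character onto ((((Gamma,Alpha),Epsilon),Eta),Delta) (rooted by Outgroup) and count the minimum state changes it requires (Fitch parsimony):
nictitating membrane: 1; tarsal claw bifid: 2; bioluminescent organ: 1; fused pelvic girdle: 2; forked tongue: 1; elongate rostrum: 2.
Total tree length = 9.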